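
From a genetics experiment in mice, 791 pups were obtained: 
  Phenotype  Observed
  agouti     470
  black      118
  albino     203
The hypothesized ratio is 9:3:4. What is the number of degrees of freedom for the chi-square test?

2

A goodness-of-fit test with 3 phenotype classes has df = 3 − 1 = 2.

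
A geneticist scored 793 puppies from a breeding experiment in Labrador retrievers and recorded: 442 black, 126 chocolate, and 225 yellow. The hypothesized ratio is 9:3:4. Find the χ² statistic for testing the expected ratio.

7.108

Expected counts for N = 793 under a 9:3:4 ratio (total parts = 16):
  black: 793 × 9/16 = 446.0625
  chocolate: 793 × 3/16 = 148.6875
  yellow: 793 × 4/16 = 198.25
χ² = Σ (O − E)² / E
  black: (442 − 446.0625)² / 446.0625 = 0.0370
  chocolate: (126 − 148.6875)² / 148.6875 = 3.4618
  yellow: (225 − 198.25)² / 198.25 = 3.6094
χ² = 0.0370 + 3.4618 + 3.6094 = 7.1082 ≈ 7.108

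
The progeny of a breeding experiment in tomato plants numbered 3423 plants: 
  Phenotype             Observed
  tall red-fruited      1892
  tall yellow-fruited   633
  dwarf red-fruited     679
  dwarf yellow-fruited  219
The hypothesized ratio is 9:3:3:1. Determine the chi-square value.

The 9:3:3:1 ratio has 16 parts, so with N = 3423 the expected counts are:
  tall red-fruited: 3423 × 9/16 = 1925.4375
  tall yellow-fruited: 3423 × 3/16 = 641.8125
  dwarf red-fruited: 3423 × 3/16 = 641.8125
  dwarf yellow-fruited: 3423 × 1/16 = 213.9375
χ² = Σ (O − E)² / E
  tall red-fruited: (1892 − 1925.4375)² / 1925.4375 = 0.5807
  tall yellow-fruited: (633 − 641.8125)² / 641.8125 = 0.1210
  dwarf red-fruited: (679 − 641.8125)² / 641.8125 = 2.1547
  dwarf yellow-fruited: (219 − 213.9375)² / 213.9375 = 0.1198
χ² = 0.5807 + 0.1210 + 2.1547 + 0.1198 = 2.9762 ≈ 2.976

2.976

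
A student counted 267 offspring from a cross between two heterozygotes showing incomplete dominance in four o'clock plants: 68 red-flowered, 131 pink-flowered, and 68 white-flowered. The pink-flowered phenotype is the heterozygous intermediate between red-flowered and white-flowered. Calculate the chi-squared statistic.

With incomplete dominance, a heterozygote × heterozygote cross gives a 1:2:1 phenotypic ratio.
The 1:2:1 ratio has 4 parts, so with N = 267 the expected counts are:
  red-flowered: 267 × 1/4 = 66.75
  pink-flowered: 267 × 2/4 = 133.5
  white-flowered: 267 × 1/4 = 66.75
χ² = Σ (O − E)² / E
  red-flowered: (68 − 66.75)² / 66.75 = 0.0234
  pink-flowered: (131 − 133.5)² / 133.5 = 0.0468
  white-flowered: (68 − 66.75)² / 66.75 = 0.0234
χ² = 0.0234 + 0.0468 + 0.0234 = 0.0936 ≈ 0.094

0.094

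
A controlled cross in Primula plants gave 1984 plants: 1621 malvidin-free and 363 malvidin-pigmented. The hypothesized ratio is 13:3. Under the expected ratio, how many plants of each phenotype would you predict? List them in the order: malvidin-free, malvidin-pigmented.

Expected counts for N = 1984 under a 13:3 ratio (total parts = 16):
  malvidin-free: 1984 × 13/16 = 1612
  malvidin-pigmented: 1984 × 3/16 = 372

1612, 372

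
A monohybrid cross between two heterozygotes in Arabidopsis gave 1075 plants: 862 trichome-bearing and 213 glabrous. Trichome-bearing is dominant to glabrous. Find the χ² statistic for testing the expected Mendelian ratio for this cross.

15.420

For a monohybrid cross between heterozygotes with complete dominance, the expected phenotypic ratio is 3:1.
Expected counts for N = 1075 under a 3:1 ratio (total parts = 4):
  trichome-bearing: 1075 × 3/4 = 806.25
  glabrous: 1075 × 1/4 = 268.75
χ² = Σ (O − E)² / E
  trichome-bearing: (862 − 806.25)² / 806.25 = 3.8550
  glabrous: (213 − 268.75)² / 268.75 = 11.5649
χ² = 3.8550 + 11.5649 = 15.4199 ≈ 15.420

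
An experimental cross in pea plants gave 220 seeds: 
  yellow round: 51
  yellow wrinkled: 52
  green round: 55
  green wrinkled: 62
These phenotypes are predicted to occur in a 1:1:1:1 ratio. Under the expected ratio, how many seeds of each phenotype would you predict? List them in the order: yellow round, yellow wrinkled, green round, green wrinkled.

55, 55, 55, 55

The 1:1:1:1 ratio has 4 parts, so with N = 220 the expected counts are:
  yellow round: 220 × 1/4 = 55
  yellow wrinkled: 220 × 1/4 = 55
  green round: 220 × 1/4 = 55
  green wrinkled: 220 × 1/4 = 55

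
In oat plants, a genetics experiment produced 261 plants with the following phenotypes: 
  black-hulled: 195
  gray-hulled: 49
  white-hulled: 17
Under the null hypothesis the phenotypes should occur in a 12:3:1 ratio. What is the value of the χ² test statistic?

The 12:3:1 ratio has 16 parts, so with N = 261 the expected counts are:
  black-hulled: 261 × 12/16 = 195.75
  gray-hulled: 261 × 3/16 = 48.9375
  white-hulled: 261 × 1/16 = 16.3125
χ² = Σ (O − E)² / E
  black-hulled: (195 − 195.75)² / 195.75 = 0.0029
  gray-hulled: (49 − 48.9375)² / 48.9375 = 0.0001
  white-hulled: (17 − 16.3125)² / 16.3125 = 0.0290
χ² = 0.0029 + 0.0001 + 0.0290 = 0.032

0.032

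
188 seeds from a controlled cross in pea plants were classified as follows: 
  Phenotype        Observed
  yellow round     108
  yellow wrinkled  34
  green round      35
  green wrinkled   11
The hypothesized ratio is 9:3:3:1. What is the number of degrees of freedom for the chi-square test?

3

A goodness-of-fit test with 4 phenotype classes has df = 4 − 1 = 3.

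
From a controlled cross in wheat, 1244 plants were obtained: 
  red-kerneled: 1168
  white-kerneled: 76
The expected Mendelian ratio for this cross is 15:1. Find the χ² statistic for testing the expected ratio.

The 15:1 ratio has 16 parts, so with N = 1244 the expected counts are:
  red-kerneled: 1244 × 15/16 = 1166.25
  white-kerneled: 1244 × 1/16 = 77.75
χ² = Σ (O − E)² / E
  red-kerneled: (1168 − 1166.25)² / 1166.25 = 0.0026
  white-kerneled: (76 − 77.75)² / 77.75 = 0.0394
χ² = 0.0026 + 0.0394 = 0.042

0.042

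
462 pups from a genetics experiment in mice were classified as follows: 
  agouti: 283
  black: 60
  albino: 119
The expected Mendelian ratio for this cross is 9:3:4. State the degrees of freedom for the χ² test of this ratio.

A goodness-of-fit test with 3 phenotype classes has df = 3 − 1 = 2.

2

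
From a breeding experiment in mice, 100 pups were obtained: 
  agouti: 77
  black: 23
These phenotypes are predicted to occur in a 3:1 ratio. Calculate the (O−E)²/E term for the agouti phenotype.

0.053

Total ratio parts = 4. Expected numbers out of 100:
  agouti: 100 × 3/4 = 75
  black: 100 × 1/4 = 25
Contribution of agouti: (77 − 75)² / 75 = 0.0533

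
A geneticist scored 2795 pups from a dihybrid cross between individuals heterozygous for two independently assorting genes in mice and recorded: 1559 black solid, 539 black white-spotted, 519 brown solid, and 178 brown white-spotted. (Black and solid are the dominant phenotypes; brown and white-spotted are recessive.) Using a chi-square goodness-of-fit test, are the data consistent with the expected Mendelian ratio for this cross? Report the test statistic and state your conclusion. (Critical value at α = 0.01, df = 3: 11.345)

0.648; consistent

A dihybrid F₂ with independent assortment and complete dominance at both loci gives a 9:3:3:1 phenotypic ratio.
Total ratio parts = 16. Expected numbers out of 2795:
  black solid: 2795 × 9/16 = 1572.1875
  black white-spotted: 2795 × 3/16 = 524.0625
  brown solid: 2795 × 3/16 = 524.0625
  brown white-spotted: 2795 × 1/16 = 174.6875
χ² = Σ (O − E)² / E
  black solid: (1559 − 1572.1875)² / 1572.1875 = 0.1106
  black white-spotted: (539 − 524.0625)² / 524.0625 = 0.4258
  brown solid: (519 − 524.0625)² / 524.0625 = 0.0489
  brown white-spotted: (178 − 174.6875)² / 174.6875 = 0.0628
χ² = 0.1106 + 0.4258 + 0.0489 + 0.0628 = 0.6481 ≈ 0.648
Degrees of freedom = 4 − 1 = 3; critical value at α = 0.01 is 11.345.
Since 0.648 < 11.345, we fail to reject the null hypothesis — the data are consistent with the 9:3:3:1 ratio.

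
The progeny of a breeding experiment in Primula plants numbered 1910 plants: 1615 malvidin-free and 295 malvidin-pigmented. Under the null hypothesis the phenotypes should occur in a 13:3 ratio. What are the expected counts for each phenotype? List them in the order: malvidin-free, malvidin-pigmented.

1551.875, 358.125

Expected counts for N = 1910 under a 13:3 ratio (total parts = 16):
  malvidin-free: 1910 × 13/16 = 1551.875
  malvidin-pigmented: 1910 × 3/16 = 358.125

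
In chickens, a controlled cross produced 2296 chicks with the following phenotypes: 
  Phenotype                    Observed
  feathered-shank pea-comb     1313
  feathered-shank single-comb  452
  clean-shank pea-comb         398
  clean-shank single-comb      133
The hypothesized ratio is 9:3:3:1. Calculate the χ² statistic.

Under the 9:3:3:1 hypothesis (Σ ratio = 16, N = 2296):
  feathered-shank pea-comb: 2296 × 9/16 = 1291.5
  feathered-shank single-comb: 2296 × 3/16 = 430.5
  clean-shank pea-comb: 2296 × 3/16 = 430.5
  clean-shank single-comb: 2296 × 1/16 = 143.5
χ² = Σ (O − E)² / E
  feathered-shank pea-comb: (1313 − 1291.5)² / 1291.5 = 0.3579
  feathered-shank single-comb: (452 − 430.5)² / 430.5 = 1.0738
  clean-shank pea-comb: (398 − 430.5)² / 430.5 = 2.4535
  clean-shank single-comb: (133 − 143.5)² / 143.5 = 0.7683
χ² = 0.3579 + 1.0738 + 2.4535 + 0.7683 = 4.6535 ≈ 4.654

4.654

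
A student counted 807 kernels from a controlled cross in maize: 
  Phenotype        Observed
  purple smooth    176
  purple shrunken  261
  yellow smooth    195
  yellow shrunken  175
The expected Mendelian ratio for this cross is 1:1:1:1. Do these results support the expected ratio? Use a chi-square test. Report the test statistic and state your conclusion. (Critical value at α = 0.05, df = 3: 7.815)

24.460; not consistent

The 1:1:1:1 ratio has 4 parts, so with N = 807 the expected counts are:
  purple smooth: 807 × 1/4 = 201.75
  purple shrunken: 807 × 1/4 = 201.75
  yellow smooth: 807 × 1/4 = 201.75
  yellow shrunken: 807 × 1/4 = 201.75
χ² = Σ (O − E)² / E
  purple smooth: (176 − 201.75)² / 201.75 = 3.2866
  purple shrunken: (261 − 201.75)² / 201.75 = 17.4006
  yellow smooth: (195 − 201.75)² / 201.75 = 0.2258
  yellow shrunken: (175 − 201.75)² / 201.75 = 3.5468
χ² = 3.2866 + 17.4006 + 0.2258 + 3.5468 = 24.4598 ≈ 24.460
Degrees of freedom = 4 − 1 = 3; critical value at α = 0.05 is 7.815.
Since 24.460 > 7.815, we reject the null hypothesis — the data do not fit the 1:1:1:1 ratio.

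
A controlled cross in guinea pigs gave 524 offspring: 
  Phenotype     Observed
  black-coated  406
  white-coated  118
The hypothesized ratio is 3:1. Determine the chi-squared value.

1.720

The 3:1 ratio has 4 parts, so with N = 524 the expected counts are:
  black-coated: 524 × 3/4 = 393
  white-coated: 524 × 1/4 = 131
χ² = Σ (O − E)² / E
  black-coated: (406 − 393)² / 393 = 0.4300
  white-coated: (118 − 131)² / 131 = 1.2901
χ² = 0.4300 + 1.2901 = 1.7201 ≈ 1.720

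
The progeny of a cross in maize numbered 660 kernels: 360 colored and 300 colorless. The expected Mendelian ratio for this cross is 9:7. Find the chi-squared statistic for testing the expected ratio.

0.779

Under the 9:7 hypothesis (Σ ratio = 16, N = 660):
  colored: 660 × 9/16 = 371.25
  colorless: 660 × 7/16 = 288.75
χ² = Σ (O − E)² / E
  colored: (360 − 371.25)² / 371.25 = 0.3409
  colorless: (300 − 288.75)² / 288.75 = 0.4383
χ² = 0.3409 + 0.4383 = 0.7792 ≈ 0.779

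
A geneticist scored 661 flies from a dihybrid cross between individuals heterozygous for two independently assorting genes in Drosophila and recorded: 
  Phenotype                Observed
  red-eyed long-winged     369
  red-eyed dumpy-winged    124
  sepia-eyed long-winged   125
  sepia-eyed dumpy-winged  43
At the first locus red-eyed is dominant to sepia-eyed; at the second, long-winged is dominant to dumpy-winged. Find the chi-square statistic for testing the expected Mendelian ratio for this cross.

A dihybrid F₂ with independent assortment and complete dominance at both loci gives a 9:3:3:1 phenotypic ratio.
Under the 9:3:3:1 hypothesis (Σ ratio = 16, N = 661):
  red-eyed long-winged: 661 × 9/16 = 371.8125
  red-eyed dumpy-winged: 661 × 3/16 = 123.9375
  sepia-eyed long-winged: 661 × 3/16 = 123.9375
  sepia-eyed dumpy-winged: 661 × 1/16 = 41.3125
χ² = Σ (O − E)² / E
  red-eyed long-winged: (369 − 371.8125)² / 371.8125 = 0.0213
  red-eyed dumpy-winged: (124 − 123.9375)² / 123.9375 = 0.0000
  sepia-eyed long-winged: (125 − 123.9375)² / 123.9375 = 0.0091
  sepia-eyed dumpy-winged: (43 − 41.3125)² / 41.3125 = 0.0689
χ² = 0.0213 + 0.0000 + 0.0091 + 0.0689 = 0.0993 ≈ 0.099

0.099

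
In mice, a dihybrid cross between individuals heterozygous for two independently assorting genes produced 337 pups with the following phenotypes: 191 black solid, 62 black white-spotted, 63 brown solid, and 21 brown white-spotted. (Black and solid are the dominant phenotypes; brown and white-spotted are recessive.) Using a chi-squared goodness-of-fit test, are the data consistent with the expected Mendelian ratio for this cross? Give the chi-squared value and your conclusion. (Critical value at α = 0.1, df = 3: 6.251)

A dihybrid F₂ with independent assortment and complete dominance at both loci gives a 9:3:3:1 phenotypic ratio.
Expected counts for N = 337 under a 9:3:3:1 ratio (total parts = 16):
  black solid: 337 × 9/16 = 189.5625
  black white-spotted: 337 × 3/16 = 63.1875
  brown solid: 337 × 3/16 = 63.1875
  brown white-spotted: 337 × 1/16 = 21.0625
χ² = Σ (O − E)² / E
  black solid: (191 − 189.5625)² / 189.5625 = 0.0109
  black white-spotted: (62 − 63.1875)² / 63.1875 = 0.0223
  brown solid: (63 − 63.1875)² / 63.1875 = 0.0006
  brown white-spotted: (21 − 21.0625)² / 21.0625 = 0.0002
χ² = 0.0109 + 0.0223 + 0.0006 + 0.0002 = 0.034
Degrees of freedom = 4 − 1 = 3; critical value at α = 0.1 is 6.251.
Since 0.034 < 6.251, we fail to reject the null hypothesis — the data are consistent with the 9:3:3:1 ratio.

0.034; consistent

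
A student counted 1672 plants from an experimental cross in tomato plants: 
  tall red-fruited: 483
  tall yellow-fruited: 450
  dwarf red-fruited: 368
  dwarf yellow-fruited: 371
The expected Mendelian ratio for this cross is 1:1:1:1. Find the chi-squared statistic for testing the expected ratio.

Expected counts for N = 1672 under a 1:1:1:1 ratio (total parts = 4):
  tall red-fruited: 1672 × 1/4 = 418
  tall yellow-fruited: 1672 × 1/4 = 418
  dwarf red-fruited: 1672 × 1/4 = 418
  dwarf yellow-fruited: 1672 × 1/4 = 418
χ² = Σ (O − E)² / E
  tall red-fruited: (483 − 418)² / 418 = 10.1077
  tall yellow-fruited: (450 − 418)² / 418 = 2.4498
  dwarf red-fruited: (368 − 418)² / 418 = 5.9809
  dwarf yellow-fruited: (371 − 418)² / 418 = 5.2847
χ² = 10.1077 + 2.4498 + 5.9809 + 5.2847 = 23.8231 ≈ 23.823

23.823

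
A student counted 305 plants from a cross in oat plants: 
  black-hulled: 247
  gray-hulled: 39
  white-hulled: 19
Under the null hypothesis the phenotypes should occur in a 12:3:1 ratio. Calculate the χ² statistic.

7.240

Under the 12:3:1 hypothesis (Σ ratio = 16, N = 305):
  black-hulled: 305 × 12/16 = 228.75
  gray-hulled: 305 × 3/16 = 57.1875
  white-hulled: 305 × 1/16 = 19.0625
χ² = Σ (O − E)² / E
  black-hulled: (247 − 228.75)² / 228.75 = 1.4560
  gray-hulled: (39 − 57.1875)² / 57.1875 = 5.7842
  white-hulled: (19 − 19.0625)² / 19.0625 = 0.0002
χ² = 1.4560 + 5.7842 + 0.0002 = 7.2404 ≈ 7.240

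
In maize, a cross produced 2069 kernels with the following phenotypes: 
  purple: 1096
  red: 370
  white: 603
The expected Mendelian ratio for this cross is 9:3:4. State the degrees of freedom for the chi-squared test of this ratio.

2

A goodness-of-fit test with 3 phenotype classes has df = 3 − 1 = 2.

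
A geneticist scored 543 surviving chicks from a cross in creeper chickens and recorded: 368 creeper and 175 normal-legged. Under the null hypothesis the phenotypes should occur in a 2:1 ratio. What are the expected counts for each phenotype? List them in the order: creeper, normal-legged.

Expected counts for N = 543 under a 2:1 ratio (total parts = 3):
  creeper: 543 × 2/3 = 362
  normal-legged: 543 × 1/3 = 181

362, 181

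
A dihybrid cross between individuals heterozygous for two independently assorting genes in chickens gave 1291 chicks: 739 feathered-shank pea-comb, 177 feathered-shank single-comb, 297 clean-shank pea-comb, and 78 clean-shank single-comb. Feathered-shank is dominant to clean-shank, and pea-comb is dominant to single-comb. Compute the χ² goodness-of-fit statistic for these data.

A dihybrid F₂ with independent assortment and complete dominance at both loci gives a 9:3:3:1 phenotypic ratio.
Total ratio parts = 16. Expected numbers out of 1291:
  feathered-shank pea-comb: 1291 × 9/16 = 726.1875
  feathered-shank single-comb: 1291 × 3/16 = 242.0625
  clean-shank pea-comb: 1291 × 3/16 = 242.0625
  clean-shank single-comb: 1291 × 1/16 = 80.6875
χ² = Σ (O − E)² / E
  feathered-shank pea-comb: (739 − 726.1875)² / 726.1875 = 0.2261
  feathered-shank single-comb: (177 − 242.0625)² / 242.0625 = 17.4878
  clean-shank pea-comb: (297 − 242.0625)² / 242.0625 = 12.4684
  clean-shank single-comb: (78 − 80.6875)² / 80.6875 = 0.0895
χ² = 0.2261 + 17.4878 + 12.4684 + 0.0895 = 30.2718 ≈ 30.272

30.272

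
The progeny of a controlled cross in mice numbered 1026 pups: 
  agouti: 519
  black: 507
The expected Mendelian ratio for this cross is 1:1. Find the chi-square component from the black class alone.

0.070

Total ratio parts = 2. Expected numbers out of 1026:
  agouti: 1026 × 1/2 = 513
  black: 1026 × 1/2 = 513
Contribution of black: (507 − 513)² / 513 = 0.0702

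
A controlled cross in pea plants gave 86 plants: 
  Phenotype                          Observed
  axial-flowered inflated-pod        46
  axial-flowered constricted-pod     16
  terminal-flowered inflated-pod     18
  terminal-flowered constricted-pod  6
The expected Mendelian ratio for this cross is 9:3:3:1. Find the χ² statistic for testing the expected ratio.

Under the 9:3:3:1 hypothesis (Σ ratio = 16, N = 86):
  axial-flowered inflated-pod: 86 × 9/16 = 48.375
  axial-flowered constricted-pod: 86 × 3/16 = 16.125
  terminal-flowered inflated-pod: 86 × 3/16 = 16.125
  terminal-flowered constricted-pod: 86 × 1/16 = 5.375
χ² = Σ (O − E)² / E
  axial-flowered inflated-pod: (46 − 48.375)² / 48.375 = 0.1166
  axial-flowered constricted-pod: (16 − 16.125)² / 16.125 = 0.0010
  terminal-flowered inflated-pod: (18 − 16.125)² / 16.125 = 0.2180
  terminal-flowered constricted-pod: (6 − 5.375)² / 5.375 = 0.0727
χ² = 0.1166 + 0.0010 + 0.2180 + 0.0727 = 0.4083 ≈ 0.408

0.408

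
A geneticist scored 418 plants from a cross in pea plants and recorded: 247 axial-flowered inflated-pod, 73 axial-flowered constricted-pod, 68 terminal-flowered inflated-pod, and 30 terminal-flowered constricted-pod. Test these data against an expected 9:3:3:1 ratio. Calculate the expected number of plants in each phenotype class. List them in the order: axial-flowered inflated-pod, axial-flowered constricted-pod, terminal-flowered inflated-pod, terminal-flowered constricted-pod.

235.125, 78.375, 78.375, 26.125

The 9:3:3:1 ratio has 16 parts, so with N = 418 the expected counts are:
  axial-flowered inflated-pod: 418 × 9/16 = 235.125
  axial-flowered constricted-pod: 418 × 3/16 = 78.375
  terminal-flowered inflated-pod: 418 × 3/16 = 78.375
  terminal-flowered constricted-pod: 418 × 1/16 = 26.125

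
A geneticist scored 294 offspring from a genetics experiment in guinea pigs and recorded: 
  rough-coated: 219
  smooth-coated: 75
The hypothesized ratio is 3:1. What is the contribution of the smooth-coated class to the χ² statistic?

0.031

Expected counts for N = 294 under a 3:1 ratio (total parts = 4):
  rough-coated: 294 × 3/4 = 220.5
  smooth-coated: 294 × 1/4 = 73.5
Contribution of smooth-coated: (75 − 73.5)² / 73.5 = 0.0306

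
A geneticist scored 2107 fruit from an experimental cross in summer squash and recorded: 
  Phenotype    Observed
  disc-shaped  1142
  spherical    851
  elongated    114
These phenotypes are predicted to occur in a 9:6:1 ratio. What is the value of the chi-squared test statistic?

8.640

Expected counts for N = 2107 under a 9:6:1 ratio (total parts = 16):
  disc-shaped: 2107 × 9/16 = 1185.1875
  spherical: 2107 × 6/16 = 790.125
  elongated: 2107 × 1/16 = 131.6875
χ² = Σ (O − E)² / E
  disc-shaped: (1142 − 1185.1875)² / 1185.1875 = 1.5737
  spherical: (851 − 790.125)² / 790.125 = 4.6901
  elongated: (114 − 131.6875)² / 131.6875 = 2.3757
χ² = 1.5737 + 4.6901 + 2.3757 = 8.6395 ≈ 8.640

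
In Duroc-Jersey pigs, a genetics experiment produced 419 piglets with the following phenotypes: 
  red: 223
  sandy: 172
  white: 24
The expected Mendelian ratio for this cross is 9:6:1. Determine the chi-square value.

2.274

Expected counts for N = 419 under a 9:6:1 ratio (total parts = 16):
  red: 419 × 9/16 = 235.6875
  sandy: 419 × 6/16 = 157.125
  white: 419 × 1/16 = 26.1875
χ² = Σ (O − E)² / E
  red: (223 − 235.6875)² / 235.6875 = 0.6830
  sandy: (172 − 157.125)² / 157.125 = 1.4082
  white: (24 − 26.1875)² / 26.1875 = 0.1827
χ² = 0.6830 + 1.4082 + 0.1827 = 2.2739 ≈ 2.274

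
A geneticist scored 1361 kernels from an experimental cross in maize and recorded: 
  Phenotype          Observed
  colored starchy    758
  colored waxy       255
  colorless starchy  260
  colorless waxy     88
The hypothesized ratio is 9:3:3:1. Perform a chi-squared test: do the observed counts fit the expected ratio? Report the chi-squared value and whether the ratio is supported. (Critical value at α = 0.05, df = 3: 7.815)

Expected counts for N = 1361 under a 9:3:3:1 ratio (total parts = 16):
  colored starchy: 1361 × 9/16 = 765.5625
  colored waxy: 1361 × 3/16 = 255.1875
  colorless starchy: 1361 × 3/16 = 255.1875
  colorless waxy: 1361 × 1/16 = 85.0625
χ² = Σ (O − E)² / E
  colored starchy: (758 − 765.5625)² / 765.5625 = 0.0747
  colored waxy: (255 − 255.1875)² / 255.1875 = 0.0001
  colorless starchy: (260 − 255.1875)² / 255.1875 = 0.0908
  colorless waxy: (88 − 85.0625)² / 85.0625 = 0.1014
χ² = 0.0747 + 0.0001 + 0.0908 + 0.1014 = 0.267
Degrees of freedom = 4 − 1 = 3; critical value at α = 0.05 is 7.815.
Since 0.267 < 7.815, we fail to reject the null hypothesis — the data are consistent with the 9:3:3:1 ratio.

0.267; consistent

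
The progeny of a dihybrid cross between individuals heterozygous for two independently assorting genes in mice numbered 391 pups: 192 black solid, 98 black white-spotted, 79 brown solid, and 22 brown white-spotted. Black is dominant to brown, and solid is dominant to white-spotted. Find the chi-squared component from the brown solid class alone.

0.441

A dihybrid F₂ with independent assortment and complete dominance at both loci gives a 9:3:3:1 phenotypic ratio.
Expected counts for N = 391 under a 9:3:3:1 ratio (total parts = 16):
  black solid: 391 × 9/16 = 219.9375
  black white-spotted: 391 × 3/16 = 73.3125
  brown solid: 391 × 3/16 = 73.3125
  brown white-spotted: 391 × 1/16 = 24.4375
Contribution of brown solid: (79 − 73.3125)² / 73.3125 = 0.4412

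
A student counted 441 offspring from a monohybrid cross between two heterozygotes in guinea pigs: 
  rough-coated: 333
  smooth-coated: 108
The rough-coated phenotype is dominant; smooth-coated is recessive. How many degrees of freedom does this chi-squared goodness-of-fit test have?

For a monohybrid cross between heterozygotes with complete dominance, the expected phenotypic ratio is 3:1.
A goodness-of-fit test with 2 phenotype classes has df = 2 − 1 = 1.

1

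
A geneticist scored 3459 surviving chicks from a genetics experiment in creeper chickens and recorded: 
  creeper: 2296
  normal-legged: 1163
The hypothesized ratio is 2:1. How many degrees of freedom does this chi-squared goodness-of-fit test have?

A goodness-of-fit test with 2 phenotype classes has df = 2 − 1 = 1.

1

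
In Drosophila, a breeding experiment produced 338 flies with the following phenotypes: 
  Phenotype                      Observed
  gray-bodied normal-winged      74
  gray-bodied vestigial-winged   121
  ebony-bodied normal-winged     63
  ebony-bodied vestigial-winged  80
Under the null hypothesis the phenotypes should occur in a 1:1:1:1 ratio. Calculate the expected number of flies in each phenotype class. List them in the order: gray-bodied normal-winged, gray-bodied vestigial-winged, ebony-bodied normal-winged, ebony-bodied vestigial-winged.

Total ratio parts = 4. Expected numbers out of 338:
  gray-bodied normal-winged: 338 × 1/4 = 84.5
  gray-bodied vestigial-winged: 338 × 1/4 = 84.5
  ebony-bodied normal-winged: 338 × 1/4 = 84.5
  ebony-bodied vestigial-winged: 338 × 1/4 = 84.5

84.5, 84.5, 84.5, 84.5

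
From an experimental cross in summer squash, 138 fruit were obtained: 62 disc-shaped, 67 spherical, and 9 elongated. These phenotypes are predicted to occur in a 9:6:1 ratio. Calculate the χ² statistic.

Under the 9:6:1 hypothesis (Σ ratio = 16, N = 138):
  disc-shaped: 138 × 9/16 = 77.625
  spherical: 138 × 6/16 = 51.75
  elongated: 138 × 1/16 = 8.625
χ² = Σ (O − E)² / E
  disc-shaped: (62 − 77.625)² / 77.625 = 3.1451
  spherical: (67 − 51.75)² / 51.75 = 4.4940
  elongated: (9 − 8.625)² / 8.625 = 0.0163
χ² = 3.1451 + 4.4940 + 0.0163 = 7.6554 ≈ 7.655

7.655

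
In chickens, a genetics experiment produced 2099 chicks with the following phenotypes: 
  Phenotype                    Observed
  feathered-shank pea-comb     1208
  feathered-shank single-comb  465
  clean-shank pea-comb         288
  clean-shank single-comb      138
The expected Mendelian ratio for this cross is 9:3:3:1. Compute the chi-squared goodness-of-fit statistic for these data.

Total ratio parts = 16. Expected numbers out of 2099:
  feathered-shank pea-comb: 2099 × 9/16 = 1180.6875
  feathered-shank single-comb: 2099 × 3/16 = 393.5625
  clean-shank pea-comb: 2099 × 3/16 = 393.5625
  clean-shank single-comb: 2099 × 1/16 = 131.1875
χ² = Σ (O − E)² / E
  feathered-shank pea-comb: (1208 − 1180.6875)² / 1180.6875 = 0.6318
  feathered-shank single-comb: (465 − 393.5625)² / 393.5625 = 12.9670
  clean-shank pea-comb: (288 − 393.5625)² / 393.5625 = 28.3143
  clean-shank single-comb: (138 − 131.1875)² / 131.1875 = 0.3538
χ² = 0.6318 + 12.9670 + 28.3143 + 0.3538 = 42.2669 ≈ 42.267

42.267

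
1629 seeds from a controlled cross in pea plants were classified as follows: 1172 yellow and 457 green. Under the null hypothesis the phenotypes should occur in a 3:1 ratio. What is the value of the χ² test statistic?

8.103

Under the 3:1 hypothesis (Σ ratio = 4, N = 1629):
  yellow: 1629 × 3/4 = 1221.75
  green: 1629 × 1/4 = 407.25
χ² = Σ (O − E)² / E
  yellow: (1172 − 1221.75)² / 1221.75 = 2.0258
  green: (457 − 407.25)² / 407.25 = 6.0775
χ² = 2.0258 + 6.0775 = 8.1033 ≈ 8.103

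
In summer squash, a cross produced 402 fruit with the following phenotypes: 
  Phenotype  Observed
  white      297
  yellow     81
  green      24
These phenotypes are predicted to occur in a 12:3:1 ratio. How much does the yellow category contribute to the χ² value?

0.420

Expected counts for N = 402 under a 12:3:1 ratio (total parts = 16):
  white: 402 × 12/16 = 301.5
  yellow: 402 × 3/16 = 75.375
  green: 402 × 1/16 = 25.125
Contribution of yellow: (81 − 75.375)² / 75.375 = 0.4198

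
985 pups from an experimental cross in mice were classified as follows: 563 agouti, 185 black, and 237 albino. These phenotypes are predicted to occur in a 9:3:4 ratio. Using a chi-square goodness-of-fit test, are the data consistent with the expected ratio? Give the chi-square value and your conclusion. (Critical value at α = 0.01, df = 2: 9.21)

0.492; consistent

Total ratio parts = 16. Expected numbers out of 985:
  agouti: 985 × 9/16 = 554.0625
  black: 985 × 3/16 = 184.6875
  albino: 985 × 4/16 = 246.25
χ² = Σ (O − E)² / E
  agouti: (563 − 554.0625)² / 554.0625 = 0.1442
  black: (185 − 184.6875)² / 184.6875 = 0.0005
  albino: (237 − 246.25)² / 246.25 = 0.3475
χ² = 0.1442 + 0.0005 + 0.3475 = 0.4922 ≈ 0.492
Degrees of freedom = 3 − 1 = 2; critical value at α = 0.01 is 9.21.
Since 0.492 < 9.21, we fail to reject the null hypothesis — the data are consistent with the 9:3:4 ratio.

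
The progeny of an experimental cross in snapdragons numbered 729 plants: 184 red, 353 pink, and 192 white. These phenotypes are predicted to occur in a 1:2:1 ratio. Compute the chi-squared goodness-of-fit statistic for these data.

Under the 1:2:1 hypothesis (Σ ratio = 4, N = 729):
  red: 729 × 1/4 = 182.25
  pink: 729 × 2/4 = 364.5
  white: 729 × 1/4 = 182.25
χ² = Σ (O − E)² / E
  red: (184 − 182.25)² / 182.25 = 0.0168
  pink: (353 − 364.5)² / 364.5 = 0.3628
  white: (192 − 182.25)² / 182.25 = 0.5216
χ² = 0.0168 + 0.3628 + 0.5216 = 0.9012 ≈ 0.901

0.901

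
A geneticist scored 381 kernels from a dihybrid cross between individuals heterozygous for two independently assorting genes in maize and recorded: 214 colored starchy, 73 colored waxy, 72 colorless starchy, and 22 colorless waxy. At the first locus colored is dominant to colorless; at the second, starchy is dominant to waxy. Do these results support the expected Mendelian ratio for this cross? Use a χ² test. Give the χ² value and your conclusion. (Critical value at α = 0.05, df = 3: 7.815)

0.177; consistent

A dihybrid F₂ with independent assortment and complete dominance at both loci gives a 9:3:3:1 phenotypic ratio.
The 9:3:3:1 ratio has 16 parts, so with N = 381 the expected counts are:
  colored starchy: 381 × 9/16 = 214.3125
  colored waxy: 381 × 3/16 = 71.4375
  colorless starchy: 381 × 3/16 = 71.4375
  colorless waxy: 381 × 1/16 = 23.8125
χ² = Σ (O − E)² / E
  colored starchy: (214 − 214.3125)² / 214.3125 = 0.0005
  colored waxy: (73 − 71.4375)² / 71.4375 = 0.0342
  colorless starchy: (72 − 71.4375)² / 71.4375 = 0.0044
  colorless waxy: (22 − 23.8125)² / 23.8125 = 0.1380
χ² = 0.0005 + 0.0342 + 0.0044 + 0.1380 = 0.1771 ≈ 0.177
Degrees of freedom = 4 − 1 = 3; critical value at α = 0.05 is 7.815.
Since 0.177 < 7.815, we fail to reject the null hypothesis — the data are consistent with the 9:3:3:1 ratio.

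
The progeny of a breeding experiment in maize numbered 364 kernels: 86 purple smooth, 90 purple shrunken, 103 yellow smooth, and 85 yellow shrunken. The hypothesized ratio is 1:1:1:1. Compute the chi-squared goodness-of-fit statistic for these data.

2.264

The 1:1:1:1 ratio has 4 parts, so with N = 364 the expected counts are:
  purple smooth: 364 × 1/4 = 91
  purple shrunken: 364 × 1/4 = 91
  yellow smooth: 364 × 1/4 = 91
  yellow shrunken: 364 × 1/4 = 91
χ² = Σ (O − E)² / E
  purple smooth: (86 − 91)² / 91 = 0.2747
  purple shrunken: (90 − 91)² / 91 = 0.0110
  yellow smooth: (103 − 91)² / 91 = 1.5824
  yellow shrunken: (85 − 91)² / 91 = 0.3956
χ² = 0.2747 + 0.0110 + 1.5824 + 0.3956 = 2.2637 ≈ 2.264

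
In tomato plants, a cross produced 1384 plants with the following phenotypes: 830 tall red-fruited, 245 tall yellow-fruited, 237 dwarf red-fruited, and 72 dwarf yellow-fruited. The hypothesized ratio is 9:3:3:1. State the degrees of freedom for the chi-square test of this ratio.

A goodness-of-fit test with 4 phenotype classes has df = 4 − 1 = 3.

3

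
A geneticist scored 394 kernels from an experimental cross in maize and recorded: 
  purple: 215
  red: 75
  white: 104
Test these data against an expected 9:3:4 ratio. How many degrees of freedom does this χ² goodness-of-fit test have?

2

A goodness-of-fit test with 3 phenotype classes has df = 3 − 1 = 2.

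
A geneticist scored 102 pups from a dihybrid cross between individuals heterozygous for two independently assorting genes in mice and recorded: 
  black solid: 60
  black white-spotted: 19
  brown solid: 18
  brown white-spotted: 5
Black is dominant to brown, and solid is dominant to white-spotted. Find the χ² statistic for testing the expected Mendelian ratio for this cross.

0.484

A dihybrid F₂ with independent assortment and complete dominance at both loci gives a 9:3:3:1 phenotypic ratio.
Total ratio parts = 16. Expected numbers out of 102:
  black solid: 102 × 9/16 = 57.375
  black white-spotted: 102 × 3/16 = 19.125
  brown solid: 102 × 3/16 = 19.125
  brown white-spotted: 102 × 1/16 = 6.375
χ² = Σ (O − E)² / E
  black solid: (60 − 57.375)² / 57.375 = 0.1201
  black white-spotted: (19 − 19.125)² / 19.125 = 0.0008
  brown solid: (18 − 19.125)² / 19.125 = 0.0662
  brown white-spotted: (5 − 6.375)² / 6.375 = 0.2966
χ² = 0.1201 + 0.0008 + 0.0662 + 0.2966 = 0.4837 ≈ 0.484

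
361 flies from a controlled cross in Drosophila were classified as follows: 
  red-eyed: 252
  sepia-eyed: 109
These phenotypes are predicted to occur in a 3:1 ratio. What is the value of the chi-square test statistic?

The 3:1 ratio has 4 parts, so with N = 361 the expected counts are:
  red-eyed: 361 × 3/4 = 270.75
  sepia-eyed: 361 × 1/4 = 90.25
χ² = Σ (O − E)² / E
  red-eyed: (252 − 270.75)² / 270.75 = 1.2985
  sepia-eyed: (109 − 90.25)² / 90.25 = 3.8954
χ² = 1.2985 + 3.8954 = 5.1939 ≈ 5.194

5.194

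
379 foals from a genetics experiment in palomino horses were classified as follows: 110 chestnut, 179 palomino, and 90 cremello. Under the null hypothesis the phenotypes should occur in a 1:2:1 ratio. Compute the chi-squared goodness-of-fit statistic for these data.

The 1:2:1 ratio has 4 parts, so with N = 379 the expected counts are:
  chestnut: 379 × 1/4 = 94.75
  palomino: 379 × 2/4 = 189.5
  cremello: 379 × 1/4 = 94.75
χ² = Σ (O − E)² / E
  chestnut: (110 − 94.75)² / 94.75 = 2.4545
  palomino: (179 − 189.5)² / 189.5 = 0.5818
  cremello: (90 − 94.75)² / 94.75 = 0.2381
χ² = 2.4545 + 0.5818 + 0.2381 = 3.2744 ≈ 3.274

3.274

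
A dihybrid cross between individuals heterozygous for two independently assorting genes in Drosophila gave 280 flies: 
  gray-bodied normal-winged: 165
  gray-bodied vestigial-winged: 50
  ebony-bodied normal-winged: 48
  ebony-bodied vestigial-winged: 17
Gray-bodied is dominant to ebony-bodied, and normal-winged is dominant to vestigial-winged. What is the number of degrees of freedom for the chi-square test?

3

A dihybrid F₂ with independent assortment and complete dominance at both loci gives a 9:3:3:1 phenotypic ratio.
A goodness-of-fit test with 4 phenotype classes has df = 4 − 1 = 3.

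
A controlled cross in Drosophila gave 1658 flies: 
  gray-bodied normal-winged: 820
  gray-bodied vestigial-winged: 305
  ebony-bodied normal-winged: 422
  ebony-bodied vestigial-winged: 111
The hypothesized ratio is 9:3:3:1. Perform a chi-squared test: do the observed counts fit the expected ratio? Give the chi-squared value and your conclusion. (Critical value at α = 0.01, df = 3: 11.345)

53.959; not consistent

Under the 9:3:3:1 hypothesis (Σ ratio = 16, N = 1658):
  gray-bodied normal-winged: 1658 × 9/16 = 932.625
  gray-bodied vestigial-winged: 1658 × 3/16 = 310.875
  ebony-bodied normal-winged: 1658 × 3/16 = 310.875
  ebony-bodied vestigial-winged: 1658 × 1/16 = 103.625
χ² = Σ (O − E)² / E
  gray-bodied normal-winged: (820 − 932.625)² / 932.625 = 13.6007
  gray-bodied vestigial-winged: (305 − 310.875)² / 310.875 = 0.1110
  ebony-bodied normal-winged: (422 − 310.875)² / 310.875 = 39.7226
  ebony-bodied vestigial-winged: (111 − 103.625)² / 103.625 = 0.5249
χ² = 13.6007 + 0.1110 + 39.7226 + 0.5249 = 53.9592 ≈ 53.959
Degrees of freedom = 4 − 1 = 3; critical value at α = 0.01 is 11.345.
Since 53.959 > 11.345, we reject the null hypothesis — the data do not fit the 9:3:3:1 ratio.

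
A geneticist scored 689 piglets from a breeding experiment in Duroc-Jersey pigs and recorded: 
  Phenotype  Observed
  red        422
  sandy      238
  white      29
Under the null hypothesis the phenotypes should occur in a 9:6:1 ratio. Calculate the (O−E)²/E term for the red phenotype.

The 9:6:1 ratio has 16 parts, so with N = 689 the expected counts are:
  red: 689 × 9/16 = 387.5625
  sandy: 689 × 6/16 = 258.375
  white: 689 × 1/16 = 43.0625
Contribution of red: (422 − 387.5625)² / 387.5625 = 3.0600

3.060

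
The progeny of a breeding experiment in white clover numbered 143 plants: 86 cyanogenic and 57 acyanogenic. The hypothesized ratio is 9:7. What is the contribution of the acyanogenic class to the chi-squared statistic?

The 9:7 ratio has 16 parts, so with N = 143 the expected counts are:
  cyanogenic: 143 × 9/16 = 80.4375
  acyanogenic: 143 × 7/16 = 62.5625
Contribution of acyanogenic: (57 − 62.5625)² / 62.5625 = 0.4946

0.495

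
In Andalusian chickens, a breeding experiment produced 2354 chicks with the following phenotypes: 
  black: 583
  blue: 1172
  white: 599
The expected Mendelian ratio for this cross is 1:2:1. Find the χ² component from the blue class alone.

Under the 1:2:1 hypothesis (Σ ratio = 4, N = 2354):
  black: 2354 × 1/4 = 588.5
  blue: 2354 × 2/4 = 1177
  white: 2354 × 1/4 = 588.5
Contribution of blue: (1172 − 1177)² / 1177 = 0.0212

0.021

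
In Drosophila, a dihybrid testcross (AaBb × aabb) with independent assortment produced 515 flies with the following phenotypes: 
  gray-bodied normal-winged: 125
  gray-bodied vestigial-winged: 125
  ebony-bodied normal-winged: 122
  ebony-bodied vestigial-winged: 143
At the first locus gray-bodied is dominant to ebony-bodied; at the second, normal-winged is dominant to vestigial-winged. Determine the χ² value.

A dihybrid testcross with independent assortment gives a 1:1:1:1 ratio.
The 1:1:1:1 ratio has 4 parts, so with N = 515 the expected counts are:
  gray-bodied normal-winged: 515 × 1/4 = 128.75
  gray-bodied vestigial-winged: 515 × 1/4 = 128.75
  ebony-bodied normal-winged: 515 × 1/4 = 128.75
  ebony-bodied vestigial-winged: 515 × 1/4 = 128.75
χ² = Σ (O − E)² / E
  gray-bodied normal-winged: (125 − 128.75)² / 128.75 = 0.1092
  gray-bodied vestigial-winged: (125 − 128.75)² / 128.75 = 0.1092
  ebony-bodied normal-winged: (122 − 128.75)² / 128.75 = 0.3539
  ebony-bodied vestigial-winged: (143 − 128.75)² / 128.75 = 1.5772
χ² = 0.1092 + 0.1092 + 0.3539 + 1.5772 = 2.1495 ≈ 2.150

2.150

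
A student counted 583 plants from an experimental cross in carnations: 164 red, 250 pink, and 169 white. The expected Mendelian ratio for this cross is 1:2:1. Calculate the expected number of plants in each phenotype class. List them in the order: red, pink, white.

145.75, 291.5, 145.75

Under the 1:2:1 hypothesis (Σ ratio = 4, N = 583):
  red: 583 × 1/4 = 145.75
  pink: 583 × 2/4 = 291.5
  white: 583 × 1/4 = 145.75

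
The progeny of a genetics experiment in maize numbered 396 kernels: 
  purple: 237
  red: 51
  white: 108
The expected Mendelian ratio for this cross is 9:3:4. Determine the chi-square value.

9.010

The 9:3:4 ratio has 16 parts, so with N = 396 the expected counts are:
  purple: 396 × 9/16 = 222.75
  red: 396 × 3/16 = 74.25
  white: 396 × 4/16 = 99
χ² = Σ (O − E)² / E
  purple: (237 − 222.75)² / 222.75 = 0.9116
  red: (51 − 74.25)² / 74.25 = 7.2803
  white: (108 − 99)² / 99 = 0.8182
χ² = 0.9116 + 7.2803 + 0.8182 = 9.0101 ≈ 9.010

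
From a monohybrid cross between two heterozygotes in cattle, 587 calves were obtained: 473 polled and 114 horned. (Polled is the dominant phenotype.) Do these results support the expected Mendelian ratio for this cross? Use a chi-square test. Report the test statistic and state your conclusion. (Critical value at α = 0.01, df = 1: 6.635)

9.745; not consistent

For a monohybrid cross between heterozygotes with complete dominance, the expected phenotypic ratio is 3:1.
Expected counts for N = 587 under a 3:1 ratio (total parts = 4):
  polled: 587 × 3/4 = 440.25
  horned: 587 × 1/4 = 146.75
χ² = Σ (O − E)² / E
  polled: (473 − 440.25)² / 440.25 = 2.4363
  horned: (114 − 146.75)² / 146.75 = 7.3088
χ² = 2.4363 + 7.3088 = 9.7451 ≈ 9.745
Degrees of freedom = 2 − 1 = 1; critical value at α = 0.01 is 6.635.
Since 9.745 > 6.635, we reject the null hypothesis — the data do not fit the 3:1 ratio.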